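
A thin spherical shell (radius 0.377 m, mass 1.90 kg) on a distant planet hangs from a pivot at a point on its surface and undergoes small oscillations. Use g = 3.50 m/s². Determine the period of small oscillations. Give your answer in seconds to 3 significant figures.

2.66 s

I_cm = (2/3)mr² = 0.1800 kg·m². The pivot is at distance d = 0.377 m from the centre of mass.
By the parallel-axis theorem, I = I_cm + md² = 0.1800 + 0.2700 = 0.4501 kg·m².
T = 2π√(I/(mgd)) = 2π√(0.4501/(1.90 × 3.50 × 0.377)) = 2.66 s.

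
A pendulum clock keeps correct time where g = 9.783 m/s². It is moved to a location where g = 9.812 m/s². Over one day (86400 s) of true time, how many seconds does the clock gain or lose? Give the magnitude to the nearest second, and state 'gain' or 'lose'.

The clock's period scales as T ∝ 1/√g, so T'/T = √(9.783/9.812) = 0.998521.
In 86400 s of true time the clock registers 86400/0.998521 = 86528.0 s, so it gains 128 s.

gain 128 s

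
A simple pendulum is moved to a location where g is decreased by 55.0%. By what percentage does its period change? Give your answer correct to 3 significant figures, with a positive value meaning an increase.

T ∝ 1/√g, so T'/T = 1/√(0.4500) = 1.491.
Percentage change in T = (1.491 − 1) × 100% = 49.1%.

49.1%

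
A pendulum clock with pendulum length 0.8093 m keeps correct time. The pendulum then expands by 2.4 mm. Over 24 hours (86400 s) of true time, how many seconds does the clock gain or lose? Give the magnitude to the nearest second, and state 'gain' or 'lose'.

T ∝ √L, so T'/T = √(0.81170/0.8093) = 1.00148.
In 86400 s of true time the clock registers 86400/1.00148 = 86272.2 s, so it loses 128 s.

lose 128 s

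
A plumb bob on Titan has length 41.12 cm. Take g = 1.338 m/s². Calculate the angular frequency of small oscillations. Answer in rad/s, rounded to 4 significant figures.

ω = √(g/L) = √(1.338/0.4112) = 1.804 rad/s.

1.804 rad/s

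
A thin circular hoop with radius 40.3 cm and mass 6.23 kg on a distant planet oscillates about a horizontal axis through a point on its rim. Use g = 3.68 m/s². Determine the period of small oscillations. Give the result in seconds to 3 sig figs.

2.94 s

I_cm = mr² = 1.012 kg·m². The pivot is at distance d = 0.403 m from the centre of mass.
By the parallel-axis theorem, I = I_cm + md² = 1.012 + 1.012 = 2.024 kg·m².
T = 2π√(I/(mgd)) = 2π√(2.024/(6.23 × 3.68 × 0.403)) = 2.94 s.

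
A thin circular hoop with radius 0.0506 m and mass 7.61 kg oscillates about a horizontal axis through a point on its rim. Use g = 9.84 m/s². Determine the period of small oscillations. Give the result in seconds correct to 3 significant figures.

I_cm = mr² = 0.01948 kg·m². The pivot is at distance d = 0.0506 m from the centre of mass.
By the parallel-axis theorem, I = I_cm + md² = 0.01948 + 0.01948 = 0.03897 kg·m².
T = 2π√(I/(mgd)) = 2π√(0.03897/(7.61 × 9.84 × 0.0506)) = 0.637 s.

0.637 s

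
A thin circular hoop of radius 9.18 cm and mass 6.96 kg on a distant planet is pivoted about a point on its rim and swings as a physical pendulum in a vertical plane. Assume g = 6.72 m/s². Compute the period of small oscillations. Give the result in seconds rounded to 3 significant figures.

I_cm = mr² = 0.05865 kg·m². The pivot is at distance d = 0.0918 m from the centre of mass.
By the parallel-axis theorem, I = I_cm + md² = 0.05865 + 0.05865 = 0.1173 kg·m².
T = 2π√(I/(mgd)) = 2π√(0.1173/(6.96 × 6.72 × 0.0918)) = 1.04 s.

1.04 s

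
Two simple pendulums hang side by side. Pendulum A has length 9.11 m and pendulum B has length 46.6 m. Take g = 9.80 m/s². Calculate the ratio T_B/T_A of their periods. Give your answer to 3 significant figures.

2.26

T ∝ √L, so T_B/T_A = √(L_B/L_A) = √(46.6/9.11) = 2.26.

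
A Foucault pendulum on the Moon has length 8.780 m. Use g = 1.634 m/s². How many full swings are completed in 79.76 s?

T = 2π√(L/g) = 2π√(8.780/1.634) = 14.565 s.
Number of complete oscillations = ⌊79.76/14.565⌋ = ⌊5.4763⌋ = 5.

5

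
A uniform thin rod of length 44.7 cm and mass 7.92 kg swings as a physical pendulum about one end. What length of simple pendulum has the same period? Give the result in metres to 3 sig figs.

0.298 m

The equivalent simple-pendulum length is L_eq = I/(md), where I is about the pivot and d = 0.2235 m.
I_cm = (1/12)mL² = 0.1319 kg·m², so I = I_cm + md² = 0.1319 + 0.3956 = 0.5275 kg·m².
L_eq = 0.5275/(7.92 × 0.2235) = 0.298 m.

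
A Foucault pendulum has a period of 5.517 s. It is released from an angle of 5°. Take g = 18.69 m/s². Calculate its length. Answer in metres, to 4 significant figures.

From T = 2π√(L/g), L = gT²/(4π²) = 18.69 × 5.5170²/(4π²) = 14.41 m.

14.41 m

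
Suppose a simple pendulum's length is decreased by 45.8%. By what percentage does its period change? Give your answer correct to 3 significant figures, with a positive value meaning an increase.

T ∝ √L, so T'/T = √(0.5420) = 0.7362.
Percentage change in T = (0.7362 − 1) × 100% = -26.4%.

-26.4%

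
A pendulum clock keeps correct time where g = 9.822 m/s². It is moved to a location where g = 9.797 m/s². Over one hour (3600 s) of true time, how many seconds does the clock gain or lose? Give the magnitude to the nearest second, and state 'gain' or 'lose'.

lose 5 s

The clock's period scales as T ∝ 1/√g, so T'/T = √(9.822/9.797) = 1.00128.
In 3600 s of true time the clock registers 3600/1.00128 = 3595.4 s, so it loses 5 s.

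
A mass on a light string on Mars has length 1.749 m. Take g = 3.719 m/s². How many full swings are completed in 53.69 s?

T = 2π√(L/g) = 2π√(1.749/3.719) = 4.3089 s.
Number of complete oscillations = ⌊53.69/4.3089⌋ = ⌊12.460⌋ = 12.

12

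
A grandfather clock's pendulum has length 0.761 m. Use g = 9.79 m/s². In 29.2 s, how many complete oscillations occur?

16

T = 2π√(L/g) = 2π√(0.761/9.79) = 1.752 s.
Number of complete oscillations = ⌊29.2/1.752⌋ = ⌊16.67⌋ = 16.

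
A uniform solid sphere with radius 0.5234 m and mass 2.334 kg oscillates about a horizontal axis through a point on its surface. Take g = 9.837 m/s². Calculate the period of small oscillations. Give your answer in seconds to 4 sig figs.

1.715 s

I_cm = (2/5)mr² = 0.25576 kg·m². The pivot is at distance d = 0.5234 m from the centre of mass.
By the parallel-axis theorem, I = I_cm + md² = 0.25576 + 0.63939 = 0.89515 kg·m².
T = 2π√(I/(mgd)) = 2π√(0.89515/(2.334 × 9.837 × 0.5234)) = 1.715 s.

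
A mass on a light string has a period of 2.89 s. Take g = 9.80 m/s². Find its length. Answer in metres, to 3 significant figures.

2.07 m

From T = 2π√(L/g), L = gT²/(4π²) = 9.80 × 2.890²/(4π²) = 2.07 m.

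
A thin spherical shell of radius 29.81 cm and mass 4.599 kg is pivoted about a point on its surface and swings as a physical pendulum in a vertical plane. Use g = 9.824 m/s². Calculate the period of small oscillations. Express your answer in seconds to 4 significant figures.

I_cm = (2/3)mr² = 0.27246 kg·m². The pivot is at distance d = 0.2981 m from the centre of mass.
By the parallel-axis theorem, I = I_cm + md² = 0.27246 + 0.40868 = 0.68114 kg·m².
T = 2π√(I/(mgd)) = 2π√(0.68114/(4.599 × 9.824 × 0.2981)) = 1.413 s.

1.413 s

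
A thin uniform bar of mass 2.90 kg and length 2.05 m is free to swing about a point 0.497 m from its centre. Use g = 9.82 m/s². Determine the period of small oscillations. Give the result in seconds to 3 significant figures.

For a physical pendulum T = 2π√(I/(mgd)), with d = 0.4970 m from pivot to centre of mass.
I_cm = mL²/12 = 2.90 × 2.05²/12 = 1.016 kg·m²; I = I_cm + md² = 1.016 + 2.90 × 0.4970² = 1.732 kg·m².
T = 2π√(1.732/(2.90 × 9.82 × 0.4970)) = 2.20 s.

2.20 s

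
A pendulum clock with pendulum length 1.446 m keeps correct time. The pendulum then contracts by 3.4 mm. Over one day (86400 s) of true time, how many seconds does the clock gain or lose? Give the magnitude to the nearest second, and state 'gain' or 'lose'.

gain 102 s

T ∝ √L, so T'/T = √(1.44260/1.446) = 0.998824.
In 86400 s of true time the clock registers 86400/0.998824 = 86501.8 s, so it gains 102 s.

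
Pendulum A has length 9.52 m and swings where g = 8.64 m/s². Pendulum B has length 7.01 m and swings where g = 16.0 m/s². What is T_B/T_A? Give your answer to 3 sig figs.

0.631

T = 2π√(L/g), so T_B/T_A = √((L_B/g_B)/(L_A/g_A)) = √((7.01/16.0)/(9.52/8.64)) = 0.631.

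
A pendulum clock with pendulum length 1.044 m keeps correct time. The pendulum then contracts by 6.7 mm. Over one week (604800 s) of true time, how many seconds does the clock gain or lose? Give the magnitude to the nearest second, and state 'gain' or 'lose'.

T ∝ √L, so T'/T = √(1.03730/1.044) = 0.996786.
In 604800 s of true time the clock registers 604800/0.996786 = 606750.1 s, so it gains 1950 s.

gain 1950 s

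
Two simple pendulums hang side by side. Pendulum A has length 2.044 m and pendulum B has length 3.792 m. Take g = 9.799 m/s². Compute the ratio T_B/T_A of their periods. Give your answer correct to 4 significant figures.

1.362

T ∝ √L, so T_B/T_A = √(L_B/L_A) = √(3.792/2.044) = 1.362.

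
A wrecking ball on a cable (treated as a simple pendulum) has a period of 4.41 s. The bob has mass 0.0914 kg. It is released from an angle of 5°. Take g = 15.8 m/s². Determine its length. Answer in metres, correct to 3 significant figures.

From T = 2π√(L/g), L = gT²/(4π²) = 15.8 × 4.410²/(4π²) = 7.78 m.

7.78 m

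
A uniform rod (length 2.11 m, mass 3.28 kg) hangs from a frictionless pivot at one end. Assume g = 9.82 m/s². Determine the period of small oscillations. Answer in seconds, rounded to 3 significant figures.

2.38 s

For a physical pendulum T = 2π√(I/(mgd)), with d = 1.055 m from pivot to centre of mass.
I_cm = mL²/12 = 3.28 × 2.11²/12 = 1.217 kg·m²; I = I_cm + md² = 1.217 + 3.28 × 1.055² = 4.868 kg·m².
T = 2π√(4.868/(3.28 × 9.82 × 1.055)) = 2.38 s.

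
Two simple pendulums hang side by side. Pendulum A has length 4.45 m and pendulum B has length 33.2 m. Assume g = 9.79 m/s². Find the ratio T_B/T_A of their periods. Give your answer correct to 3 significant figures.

T ∝ √L, so T_B/T_A = √(L_B/L_A) = √(33.2/4.45) = 2.73.

2.73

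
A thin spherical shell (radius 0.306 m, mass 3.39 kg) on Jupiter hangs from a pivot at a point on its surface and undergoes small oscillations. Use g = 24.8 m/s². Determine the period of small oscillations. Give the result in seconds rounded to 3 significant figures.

I_cm = (2/3)mr² = 0.2116 kg·m². The pivot is at distance d = 0.306 m from the centre of mass.
By the parallel-axis theorem, I = I_cm + md² = 0.2116 + 0.3174 = 0.5290 kg·m².
T = 2π√(I/(mgd)) = 2π√(0.5290/(3.39 × 24.8 × 0.306)) = 0.901 s.

0.901 s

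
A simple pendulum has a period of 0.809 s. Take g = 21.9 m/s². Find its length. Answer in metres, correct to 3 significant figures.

From T = 2π√(L/g), L = gT²/(4π²) = 21.9 × 0.8090²/(4π²) = 0.363 m.

0.363 m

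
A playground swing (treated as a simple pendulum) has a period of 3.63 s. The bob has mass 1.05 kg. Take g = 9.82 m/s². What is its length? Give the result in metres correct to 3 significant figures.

From T = 2π√(L/g), L = gT²/(4π²) = 9.82 × 3.630²/(4π²) = 3.28 m.

3.28 m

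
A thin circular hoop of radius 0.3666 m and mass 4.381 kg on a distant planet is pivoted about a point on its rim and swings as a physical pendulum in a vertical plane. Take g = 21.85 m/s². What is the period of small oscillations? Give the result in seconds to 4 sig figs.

I_cm = mr² = 0.58879 kg·m². The pivot is at distance d = 0.3666 m from the centre of mass.
By the parallel-axis theorem, I = I_cm + md² = 0.58879 + 0.58879 = 1.1776 kg·m².
T = 2π√(I/(mgd)) = 2π√(1.1776/(4.381 × 21.85 × 0.3666)) = 1.151 s.

1.151 s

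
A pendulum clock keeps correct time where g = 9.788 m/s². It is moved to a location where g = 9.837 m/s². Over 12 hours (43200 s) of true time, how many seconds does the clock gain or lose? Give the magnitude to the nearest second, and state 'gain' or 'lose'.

gain 108 s

The clock's period scales as T ∝ 1/√g, so T'/T = √(9.788/9.837) = 0.997506.
In 43200 s of true time the clock registers 43200/0.997506 = 43308.0 s, so it gains 108 s.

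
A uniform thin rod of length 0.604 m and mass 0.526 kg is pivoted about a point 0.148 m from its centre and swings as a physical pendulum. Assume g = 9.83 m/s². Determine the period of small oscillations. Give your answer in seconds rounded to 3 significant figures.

For a physical pendulum T = 2π√(I/(mgd)), with d = 0.1480 m from pivot to centre of mass.
I_cm = mL²/12 = 0.526 × 0.604²/12 = 0.01599 kg·m²; I = I_cm + md² = 0.01599 + 0.526 × 0.1480² = 0.02751 kg·m².
T = 2π√(0.02751/(0.526 × 9.83 × 0.1480)) = 1.19 s.

1.19 s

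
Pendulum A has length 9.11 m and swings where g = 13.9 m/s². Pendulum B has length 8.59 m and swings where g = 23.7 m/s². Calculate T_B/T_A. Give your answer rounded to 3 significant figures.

T = 2π√(L/g), so T_B/T_A = √((L_B/g_B)/(L_A/g_A)) = √((8.59/23.7)/(9.11/13.9)) = 0.744.

0.744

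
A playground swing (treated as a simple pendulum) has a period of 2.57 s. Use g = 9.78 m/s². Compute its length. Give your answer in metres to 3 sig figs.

1.64 m

From T = 2π√(L/g), L = gT²/(4π²) = 9.78 × 2.570²/(4π²) = 1.64 m.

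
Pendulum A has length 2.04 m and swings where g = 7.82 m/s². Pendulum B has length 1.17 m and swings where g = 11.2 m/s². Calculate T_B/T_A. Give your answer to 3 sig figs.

T = 2π√(L/g), so T_B/T_A = √((L_B/g_B)/(L_A/g_A)) = √((1.17/11.2)/(2.04/7.82)) = 0.633.

0.633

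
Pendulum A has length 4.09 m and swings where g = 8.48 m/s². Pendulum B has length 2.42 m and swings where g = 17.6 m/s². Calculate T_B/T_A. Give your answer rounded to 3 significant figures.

0.534

T = 2π√(L/g), so T_B/T_A = √((L_B/g_B)/(L_A/g_A)) = √((2.42/17.6)/(4.09/8.48)) = 0.534.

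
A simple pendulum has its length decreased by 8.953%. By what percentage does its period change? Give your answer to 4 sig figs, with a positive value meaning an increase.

-4.581%

T ∝ √L, so T'/T = √(0.91047) = 0.95419.
Percentage change in T = (0.95419 − 1) × 100% = -4.581%.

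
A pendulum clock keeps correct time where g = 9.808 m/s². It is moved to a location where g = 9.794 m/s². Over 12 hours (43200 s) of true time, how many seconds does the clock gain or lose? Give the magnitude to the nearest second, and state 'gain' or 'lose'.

The clock's period scales as T ∝ 1/√g, so T'/T = √(9.808/9.794) = 1.00071.
In 43200 s of true time the clock registers 43200/1.00071 = 43169.2 s, so it loses 31 s.

lose 31 s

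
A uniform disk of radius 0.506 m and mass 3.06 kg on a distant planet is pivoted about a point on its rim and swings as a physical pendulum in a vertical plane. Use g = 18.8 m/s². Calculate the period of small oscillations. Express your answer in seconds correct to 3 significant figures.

I_cm = ½mr² = 0.3917 kg·m². The pivot is at distance d = 0.506 m from the centre of mass.
By the parallel-axis theorem, I = I_cm + md² = 0.3917 + 0.7835 = 1.175 kg·m².
T = 2π√(I/(mgd)) = 2π√(1.175/(3.06 × 18.8 × 0.506)) = 1.26 s.

1.26 s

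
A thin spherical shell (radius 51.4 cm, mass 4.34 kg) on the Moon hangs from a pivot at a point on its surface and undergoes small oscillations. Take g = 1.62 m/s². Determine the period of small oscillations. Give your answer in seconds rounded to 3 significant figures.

I_cm = (2/3)mr² = 0.7644 kg·m². The pivot is at distance d = 0.514 m from the centre of mass.
By the parallel-axis theorem, I = I_cm + md² = 0.7644 + 1.147 = 1.911 kg·m².
T = 2π√(I/(mgd)) = 2π√(1.911/(4.34 × 1.62 × 0.514)) = 4.57 s.

4.57 s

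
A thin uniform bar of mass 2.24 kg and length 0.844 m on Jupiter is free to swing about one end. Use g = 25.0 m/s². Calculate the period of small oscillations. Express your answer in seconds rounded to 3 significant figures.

For a physical pendulum T = 2π√(I/(mgd)), with d = 0.4220 m from pivot to centre of mass.
I_cm = mL²/12 = 2.24 × 0.844²/12 = 0.1330 kg·m²; I = I_cm + md² = 0.1330 + 2.24 × 0.4220² = 0.5319 kg·m².
T = 2π√(0.5319/(2.24 × 25.0 × 0.4220)) = 0.943 s.

0.943 s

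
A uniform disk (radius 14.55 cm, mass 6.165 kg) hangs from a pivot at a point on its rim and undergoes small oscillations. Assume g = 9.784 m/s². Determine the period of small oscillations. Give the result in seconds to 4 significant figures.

0.9384 s

I_cm = ½mr² = 0.065257 kg·m². The pivot is at distance d = 0.1455 m from the centre of mass.
By the parallel-axis theorem, I = I_cm + md² = 0.065257 + 0.13051 = 0.19577 kg·m².
T = 2π√(I/(mgd)) = 2π√(0.19577/(6.165 × 9.784 × 0.1455)) = 0.9384 s.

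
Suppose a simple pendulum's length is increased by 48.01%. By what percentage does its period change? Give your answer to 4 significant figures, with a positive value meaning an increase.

21.66%

T ∝ √L, so T'/T = √(1.4801) = 1.2166.
Percentage change in T = (1.2166 − 1) × 100% = 21.66%.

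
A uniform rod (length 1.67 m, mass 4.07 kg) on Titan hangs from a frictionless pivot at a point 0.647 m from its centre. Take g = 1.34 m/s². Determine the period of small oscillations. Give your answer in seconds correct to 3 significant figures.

5.44 s

For a physical pendulum T = 2π√(I/(mgd)), with d = 0.6470 m from pivot to centre of mass.
I_cm = mL²/12 = 4.07 × 1.67²/12 = 0.9459 kg·m²; I = I_cm + md² = 0.9459 + 4.07 × 0.6470² = 2.650 kg·m².
T = 2π√(2.650/(4.07 × 1.34 × 0.6470)) = 5.44 s.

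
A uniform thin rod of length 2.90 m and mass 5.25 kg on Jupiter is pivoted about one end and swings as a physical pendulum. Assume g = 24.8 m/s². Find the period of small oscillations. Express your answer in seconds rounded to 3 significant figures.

1.75 s

For a physical pendulum T = 2π√(I/(mgd)), with d = 1.450 m from pivot to centre of mass.
I_cm = mL²/12 = 5.25 × 2.90²/12 = 3.679 kg·m²; I = I_cm + md² = 3.679 + 5.25 × 1.450² = 14.72 kg·m².
T = 2π√(14.72/(5.25 × 24.8 × 1.450)) = 1.75 s.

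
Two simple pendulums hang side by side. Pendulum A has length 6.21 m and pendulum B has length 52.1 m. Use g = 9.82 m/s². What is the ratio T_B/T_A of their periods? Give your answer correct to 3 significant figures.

2.90

T ∝ √L, so T_B/T_A = √(L_B/L_A) = √(52.1/6.21) = 2.90.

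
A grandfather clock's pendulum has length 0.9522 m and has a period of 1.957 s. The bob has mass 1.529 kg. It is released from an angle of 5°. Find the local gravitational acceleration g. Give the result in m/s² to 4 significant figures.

From T = 2π√(L/g), g = 4π²L/T² = 4π² × 0.9522/1.9570² = 9.815 m/s².

9.815 m/s²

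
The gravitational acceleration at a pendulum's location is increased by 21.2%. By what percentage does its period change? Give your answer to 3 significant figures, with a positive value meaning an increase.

-9.17%

T ∝ 1/√g, so T'/T = 1/√(1.212) = 0.9083.
Percentage change in T = (0.9083 − 1) × 100% = -9.17%.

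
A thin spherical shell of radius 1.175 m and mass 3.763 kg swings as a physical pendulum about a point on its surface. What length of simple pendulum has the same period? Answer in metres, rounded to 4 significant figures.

1.958 m

The equivalent simple-pendulum length is L_eq = I/(md), where I is about the pivot and d = 1.1750 m.
I_cm = (2/3)mR² = 3.4635 kg·m², so I = I_cm + md² = 3.4635 + 5.1953 = 8.6588 kg·m².
L_eq = 8.6588/(3.763 × 1.1750) = 1.958 m.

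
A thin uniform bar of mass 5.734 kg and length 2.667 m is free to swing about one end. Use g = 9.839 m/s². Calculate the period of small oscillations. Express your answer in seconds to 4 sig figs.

For a physical pendulum T = 2π√(I/(mgd)), with d = 1.3335 m from pivot to centre of mass.
I_cm = mL²/12 = 5.734 × 2.667²/12 = 3.3988 kg·m²; I = I_cm + md² = 3.3988 + 5.734 × 1.3335² = 13.595 kg·m².
T = 2π√(13.595/(5.734 × 9.839 × 1.3335)) = 2.671 s.

2.671 s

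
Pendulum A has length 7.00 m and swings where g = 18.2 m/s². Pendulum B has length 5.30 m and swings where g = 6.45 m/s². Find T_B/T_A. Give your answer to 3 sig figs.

T = 2π√(L/g), so T_B/T_A = √((L_B/g_B)/(L_A/g_A)) = √((5.30/6.45)/(7.00/18.2)) = 1.46.

1.46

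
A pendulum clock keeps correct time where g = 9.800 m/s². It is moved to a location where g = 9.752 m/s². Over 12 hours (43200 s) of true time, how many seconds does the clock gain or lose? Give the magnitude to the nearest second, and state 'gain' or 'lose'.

The clock's period scales as T ∝ 1/√g, so T'/T = √(9.800/9.752) = 1.00246.
In 43200 s of true time the clock registers 43200/1.00246 = 43094.1 s, so it loses 106 s.

lose 106 s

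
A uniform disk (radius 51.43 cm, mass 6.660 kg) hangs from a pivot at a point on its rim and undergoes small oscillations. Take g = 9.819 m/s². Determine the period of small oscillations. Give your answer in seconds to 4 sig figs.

1.761 s

I_cm = ½mr² = 0.88080 kg·m². The pivot is at distance d = 0.5143 m from the centre of mass.
By the parallel-axis theorem, I = I_cm + md² = 0.88080 + 1.7616 = 2.6424 kg·m².
T = 2π√(I/(mgd)) = 2π√(2.6424/(6.660 × 9.819 × 0.5143)) = 1.761 s.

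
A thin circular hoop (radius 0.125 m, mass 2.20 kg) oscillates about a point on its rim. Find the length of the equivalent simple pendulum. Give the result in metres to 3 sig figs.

The equivalent simple-pendulum length is L_eq = I/(md), where I is about the pivot and d = 0.1250 m.
I_cm = mR² = 0.03438 kg·m², so I = I_cm + md² = 0.03438 + 0.03438 = 0.06875 kg·m².
L_eq = 0.06875/(2.20 × 0.1250) = 0.250 m.

0.250 m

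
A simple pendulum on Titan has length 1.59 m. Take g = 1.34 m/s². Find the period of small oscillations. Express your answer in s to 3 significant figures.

6.84 s

T = 2π√(L/g) = 2π√(1.59/1.34) = 2π × 1.089 = 6.84 s.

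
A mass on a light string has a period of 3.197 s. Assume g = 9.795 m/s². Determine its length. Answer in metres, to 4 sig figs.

2.536 m

From T = 2π√(L/g), L = gT²/(4π²) = 9.795 × 3.1970²/(4π²) = 2.536 m.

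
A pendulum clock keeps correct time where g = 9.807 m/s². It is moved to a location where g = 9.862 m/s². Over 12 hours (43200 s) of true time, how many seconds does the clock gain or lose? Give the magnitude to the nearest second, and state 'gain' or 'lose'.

The clock's period scales as T ∝ 1/√g, so T'/T = √(9.807/9.862) = 0.997208.
In 43200 s of true time the clock registers 43200/0.997208 = 43321.0 s, so it gains 121 s.

gain 121 s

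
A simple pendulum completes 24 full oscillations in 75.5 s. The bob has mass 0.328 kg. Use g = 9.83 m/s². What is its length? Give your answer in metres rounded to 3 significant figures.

2.46 m

T = 75.5/24 = 3.146 s.
From T = 2π√(L/g), L = gT²/(4π²) = 9.83 × 3.146²/(4π²) = 2.46 m.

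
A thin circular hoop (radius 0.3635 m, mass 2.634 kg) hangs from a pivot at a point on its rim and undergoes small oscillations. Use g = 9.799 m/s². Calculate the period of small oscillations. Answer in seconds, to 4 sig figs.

I_cm = mr² = 0.34804 kg·m². The pivot is at distance d = 0.3635 m from the centre of mass.
By the parallel-axis theorem, I = I_cm + md² = 0.34804 + 0.34804 = 0.69607 kg·m².
T = 2π√(I/(mgd)) = 2π√(0.69607/(2.634 × 9.799 × 0.3635)) = 1.711 s.

1.711 s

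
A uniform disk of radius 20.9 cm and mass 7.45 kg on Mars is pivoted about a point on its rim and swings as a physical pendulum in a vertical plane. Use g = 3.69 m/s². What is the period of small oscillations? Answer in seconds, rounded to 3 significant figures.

I_cm = ½mr² = 0.1627 kg·m². The pivot is at distance d = 0.209 m from the centre of mass.
By the parallel-axis theorem, I = I_cm + md² = 0.1627 + 0.3254 = 0.4881 kg·m².
T = 2π√(I/(mgd)) = 2π√(0.4881/(7.45 × 3.69 × 0.209)) = 1.83 s.

1.83 s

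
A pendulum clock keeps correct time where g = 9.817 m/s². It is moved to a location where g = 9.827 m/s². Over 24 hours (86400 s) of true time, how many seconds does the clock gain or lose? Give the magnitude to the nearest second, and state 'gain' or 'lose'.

gain 44 s

The clock's period scales as T ∝ 1/√g, so T'/T = √(9.817/9.827) = 0.999491.
In 86400 s of true time the clock registers 86400/0.999491 = 86444.0 s, so it gains 44 s.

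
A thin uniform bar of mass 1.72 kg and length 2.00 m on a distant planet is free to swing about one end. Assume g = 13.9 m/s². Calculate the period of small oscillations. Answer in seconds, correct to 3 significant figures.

For a physical pendulum T = 2π√(I/(mgd)), with d = 1.000 m from pivot to centre of mass.
I_cm = mL²/12 = 1.72 × 2.00²/12 = 0.5733 kg·m²; I = I_cm + md² = 0.5733 + 1.72 × 1.000² = 2.293 kg·m².
T = 2π√(2.293/(1.72 × 13.9 × 1.000)) = 1.95 s.

1.95 s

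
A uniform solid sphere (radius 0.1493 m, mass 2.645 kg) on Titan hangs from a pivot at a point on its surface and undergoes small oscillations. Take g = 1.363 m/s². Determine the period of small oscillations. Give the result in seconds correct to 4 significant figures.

I_cm = (2/5)mr² = 0.023583 kg·m². The pivot is at distance d = 0.1493 m from the centre of mass.
By the parallel-axis theorem, I = I_cm + md² = 0.023583 + 0.058958 = 0.082542 kg·m².
T = 2π√(I/(mgd)) = 2π√(0.082542/(2.645 × 1.363 × 0.1493)) = 2.461 s.

2.461 s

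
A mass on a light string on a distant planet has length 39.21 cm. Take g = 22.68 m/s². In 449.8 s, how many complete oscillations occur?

T = 2π√(L/g) = 2π√(0.3921/22.68) = 0.82615 s.
Number of complete oscillations = ⌊449.8/0.82615⌋ = ⌊544.46⌋ = 544.

544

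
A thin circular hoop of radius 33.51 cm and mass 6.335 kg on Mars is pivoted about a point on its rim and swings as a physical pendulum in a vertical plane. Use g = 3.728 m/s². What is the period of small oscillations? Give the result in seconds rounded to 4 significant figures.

I_cm = mr² = 0.71137 kg·m². The pivot is at distance d = 0.3351 m from the centre of mass.
By the parallel-axis theorem, I = I_cm + md² = 0.71137 + 0.71137 = 1.4227 kg·m².
T = 2π√(I/(mgd)) = 2π√(1.4227/(6.335 × 3.728 × 0.3351)) = 2.664 s.

2.664 s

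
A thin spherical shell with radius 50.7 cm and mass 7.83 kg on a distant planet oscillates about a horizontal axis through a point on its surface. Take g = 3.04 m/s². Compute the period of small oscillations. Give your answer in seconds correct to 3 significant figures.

3.31 s

I_cm = (2/3)mr² = 1.342 kg·m². The pivot is at distance d = 0.507 m from the centre of mass.
By the parallel-axis theorem, I = I_cm + md² = 1.342 + 2.013 = 3.354 kg·m².
T = 2π√(I/(mgd)) = 2π√(3.354/(7.83 × 3.04 × 0.507)) = 3.31 s.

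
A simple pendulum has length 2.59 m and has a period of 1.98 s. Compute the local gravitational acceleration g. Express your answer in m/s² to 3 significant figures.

From T = 2π√(L/g), g = 4π²L/T² = 4π² × 2.59/1.980² = 26.1 m/s².

26.1 m/s²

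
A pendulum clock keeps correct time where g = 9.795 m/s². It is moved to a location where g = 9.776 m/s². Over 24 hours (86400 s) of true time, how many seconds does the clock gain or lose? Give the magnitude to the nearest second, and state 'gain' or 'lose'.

The clock's period scales as T ∝ 1/√g, so T'/T = √(9.795/9.776) = 1.00097.
In 86400 s of true time the clock registers 86400/1.00097 = 86316.2 s, so it loses 84 s.

lose 84 s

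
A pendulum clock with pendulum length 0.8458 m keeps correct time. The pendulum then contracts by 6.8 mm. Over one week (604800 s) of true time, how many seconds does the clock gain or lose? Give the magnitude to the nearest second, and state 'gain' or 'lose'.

gain 2446 s

T ∝ √L, so T'/T = √(0.83900/0.8458) = 0.995972.
In 604800 s of true time the clock registers 604800/0.995972 = 607246.0 s, so it gains 2446 s.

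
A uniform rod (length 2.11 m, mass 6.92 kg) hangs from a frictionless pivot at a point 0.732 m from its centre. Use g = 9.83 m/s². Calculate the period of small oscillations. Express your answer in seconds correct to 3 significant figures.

For a physical pendulum T = 2π√(I/(mgd)), with d = 0.7320 m from pivot to centre of mass.
I_cm = mL²/12 = 6.92 × 2.11²/12 = 2.567 kg·m²; I = I_cm + md² = 2.567 + 6.92 × 0.7320² = 6.275 kg·m².
T = 2π√(6.275/(6.92 × 9.83 × 0.7320)) = 2.23 s.

2.23 s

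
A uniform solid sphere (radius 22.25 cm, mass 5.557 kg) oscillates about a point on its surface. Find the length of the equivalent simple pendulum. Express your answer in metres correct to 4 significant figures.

The equivalent simple-pendulum length is L_eq = I/(md), where I is about the pivot and d = 0.22250 m.
I_cm = (2/5)mR² = 0.11004 kg·m², so I = I_cm + md² = 0.11004 + 0.27511 = 0.38515 kg·m².
L_eq = 0.38515/(5.557 × 0.22250) = 0.3115 m.

0.3115 m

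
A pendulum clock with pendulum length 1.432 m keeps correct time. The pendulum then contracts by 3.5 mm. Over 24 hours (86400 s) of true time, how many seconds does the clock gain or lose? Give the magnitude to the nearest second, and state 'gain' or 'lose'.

gain 106 s

T ∝ √L, so T'/T = √(1.42850/1.432) = 0.998777.
In 86400 s of true time the clock registers 86400/0.998777 = 86505.8 s, so it gains 106 s.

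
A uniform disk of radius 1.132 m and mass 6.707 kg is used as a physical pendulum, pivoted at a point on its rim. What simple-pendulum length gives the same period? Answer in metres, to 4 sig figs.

The equivalent simple-pendulum length is L_eq = I/(md), where I is about the pivot and d = 1.1320 m.
I_cm = ½mR² = 4.2973 kg·m², so I = I_cm + md² = 4.2973 + 8.5945 = 12.892 kg·m².
L_eq = 12.892/(6.707 × 1.1320) = 1.698 m.

1.698 m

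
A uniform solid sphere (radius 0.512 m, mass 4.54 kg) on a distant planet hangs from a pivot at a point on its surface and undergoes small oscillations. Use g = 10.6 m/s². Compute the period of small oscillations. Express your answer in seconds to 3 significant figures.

I_cm = (2/5)mr² = 0.4761 kg·m². The pivot is at distance d = 0.512 m from the centre of mass.
By the parallel-axis theorem, I = I_cm + md² = 0.4761 + 1.190 = 1.666 kg·m².
T = 2π√(I/(mgd)) = 2π√(1.666/(4.54 × 10.6 × 0.512)) = 1.63 s.

1.63 s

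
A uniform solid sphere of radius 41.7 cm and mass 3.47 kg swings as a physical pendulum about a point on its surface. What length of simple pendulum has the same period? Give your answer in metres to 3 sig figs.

The equivalent simple-pendulum length is L_eq = I/(md), where I is about the pivot and d = 0.4170 m.
I_cm = (2/5)mR² = 0.2414 kg·m², so I = I_cm + md² = 0.2414 + 0.6034 = 0.8448 kg·m².
L_eq = 0.8448/(3.47 × 0.4170) = 0.584 m.

0.584 m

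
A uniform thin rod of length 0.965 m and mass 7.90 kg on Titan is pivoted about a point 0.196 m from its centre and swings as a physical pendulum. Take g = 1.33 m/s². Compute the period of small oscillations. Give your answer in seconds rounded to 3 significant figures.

4.19 s

For a physical pendulum T = 2π√(I/(mgd)), with d = 0.1960 m from pivot to centre of mass.
I_cm = mL²/12 = 7.90 × 0.965²/12 = 0.6131 kg·m²; I = I_cm + md² = 0.6131 + 7.90 × 0.1960² = 0.9165 kg·m².
T = 2π√(0.9165/(7.90 × 1.33 × 0.1960)) = 4.19 s.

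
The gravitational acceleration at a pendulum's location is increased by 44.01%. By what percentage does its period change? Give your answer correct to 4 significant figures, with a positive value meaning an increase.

T ∝ 1/√g, so T'/T = 1/√(1.4401) = 0.83330.
Percentage change in T = (0.83330 − 1) × 100% = -16.67%.

-16.67%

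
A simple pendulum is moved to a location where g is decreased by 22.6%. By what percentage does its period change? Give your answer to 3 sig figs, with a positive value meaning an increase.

13.7%

T ∝ 1/√g, so T'/T = 1/√(0.7740) = 1.137.
Percentage change in T = (1.137 − 1) × 100% = 13.7%.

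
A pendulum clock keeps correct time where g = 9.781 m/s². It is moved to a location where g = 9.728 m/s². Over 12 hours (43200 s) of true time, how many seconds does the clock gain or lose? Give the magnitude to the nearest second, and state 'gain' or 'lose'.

The clock's period scales as T ∝ 1/√g, so T'/T = √(9.781/9.728) = 1.00272.
In 43200 s of true time the clock registers 43200/1.00272 = 43082.8 s, so it loses 117 s.

lose 117 s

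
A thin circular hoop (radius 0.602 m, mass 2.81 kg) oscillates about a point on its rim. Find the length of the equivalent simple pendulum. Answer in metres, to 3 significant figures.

The equivalent simple-pendulum length is L_eq = I/(md), where I is about the pivot and d = 0.6020 m.
I_cm = mR² = 1.018 kg·m², so I = I_cm + md² = 1.018 + 1.018 = 2.037 kg·m².
L_eq = 2.037/(2.81 × 0.6020) = 1.20 m.

1.20 m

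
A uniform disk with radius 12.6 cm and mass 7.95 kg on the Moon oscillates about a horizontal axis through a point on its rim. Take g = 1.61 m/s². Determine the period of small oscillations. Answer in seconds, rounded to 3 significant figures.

I_cm = ½mr² = 0.06311 kg·m². The pivot is at distance d = 0.126 m from the centre of mass.
By the parallel-axis theorem, I = I_cm + md² = 0.06311 + 0.1262 = 0.1893 kg·m².
T = 2π√(I/(mgd)) = 2π√(0.1893/(7.95 × 1.61 × 0.126)) = 2.15 s.

2.15 s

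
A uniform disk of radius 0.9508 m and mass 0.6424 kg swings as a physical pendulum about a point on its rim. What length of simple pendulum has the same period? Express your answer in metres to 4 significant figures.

1.426 m

The equivalent simple-pendulum length is L_eq = I/(md), where I is about the pivot and d = 0.95080 m.
I_cm = ½mR² = 0.29037 kg·m², so I = I_cm + md² = 0.29037 + 0.58074 = 0.87111 kg·m².
L_eq = 0.87111/(0.6424 × 0.95080) = 1.426 m.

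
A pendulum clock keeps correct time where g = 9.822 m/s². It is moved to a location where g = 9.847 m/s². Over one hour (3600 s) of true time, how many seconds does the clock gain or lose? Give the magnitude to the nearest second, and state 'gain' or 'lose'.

The clock's period scales as T ∝ 1/√g, so T'/T = √(9.822/9.847) = 0.998730.
In 3600 s of true time the clock registers 3600/0.998730 = 3604.6 s, so it gains 5 s.

gain 5 s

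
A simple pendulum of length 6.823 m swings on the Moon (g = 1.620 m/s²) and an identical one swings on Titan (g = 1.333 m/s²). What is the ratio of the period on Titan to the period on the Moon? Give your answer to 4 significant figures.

T ∝ 1/√g, so T₂/T₁ = √(g₁/g₂) = √(1.620/1.333) = 1.102.

1.102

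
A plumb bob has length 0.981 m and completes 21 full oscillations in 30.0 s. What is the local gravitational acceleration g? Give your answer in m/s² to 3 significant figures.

19.0 m/s²

T = 30.0/21 = 1.429 s.
From T = 2π√(L/g), g = 4π²L/T² = 4π² × 0.981/1.429² = 19.0 m/s².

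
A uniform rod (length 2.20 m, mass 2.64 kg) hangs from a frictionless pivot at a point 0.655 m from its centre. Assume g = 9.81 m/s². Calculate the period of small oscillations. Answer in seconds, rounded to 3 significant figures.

2.26 s

For a physical pendulum T = 2π√(I/(mgd)), with d = 0.6550 m from pivot to centre of mass.
I_cm = mL²/12 = 2.64 × 2.20²/12 = 1.065 kg·m²; I = I_cm + md² = 1.065 + 2.64 × 0.6550² = 2.197 kg·m².
T = 2π√(2.197/(2.64 × 9.81 × 0.6550)) = 2.26 s.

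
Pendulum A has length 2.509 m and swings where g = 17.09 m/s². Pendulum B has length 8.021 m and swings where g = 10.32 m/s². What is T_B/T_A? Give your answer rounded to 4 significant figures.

2.301

T = 2π√(L/g), so T_B/T_A = √((L_B/g_B)/(L_A/g_A)) = √((8.021/10.32)/(2.509/17.09)) = 2.301.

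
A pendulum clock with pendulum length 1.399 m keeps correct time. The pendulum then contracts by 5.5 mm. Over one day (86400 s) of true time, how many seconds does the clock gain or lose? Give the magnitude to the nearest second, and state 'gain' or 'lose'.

T ∝ √L, so T'/T = √(1.39350/1.399) = 0.998032.
In 86400 s of true time the clock registers 86400/0.998032 = 86570.3 s, so it gains 170 s.

gain 170 s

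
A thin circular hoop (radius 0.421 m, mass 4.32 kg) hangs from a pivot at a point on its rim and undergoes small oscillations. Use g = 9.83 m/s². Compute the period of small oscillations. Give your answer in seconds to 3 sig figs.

I_cm = mr² = 0.7657 kg·m². The pivot is at distance d = 0.421 m from the centre of mass.
By the parallel-axis theorem, I = I_cm + md² = 0.7657 + 0.7657 = 1.531 kg·m².
T = 2π√(I/(mgd)) = 2π√(1.531/(4.32 × 9.83 × 0.421)) = 1.84 s.

1.84 s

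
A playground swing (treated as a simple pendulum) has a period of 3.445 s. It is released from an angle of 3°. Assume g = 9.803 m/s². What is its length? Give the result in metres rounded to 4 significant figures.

2.947 m

From T = 2π√(L/g), L = gT²/(4π²) = 9.803 × 3.4450²/(4π²) = 2.947 m.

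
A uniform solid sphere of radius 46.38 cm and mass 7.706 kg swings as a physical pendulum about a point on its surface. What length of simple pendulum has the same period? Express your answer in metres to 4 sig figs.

0.6493 m

The equivalent simple-pendulum length is L_eq = I/(md), where I is about the pivot and d = 0.46380 m.
I_cm = (2/5)mR² = 0.66306 kg·m², so I = I_cm + md² = 0.66306 + 1.6576 = 2.3207 kg·m².
L_eq = 2.3207/(7.706 × 0.46380) = 0.6493 m.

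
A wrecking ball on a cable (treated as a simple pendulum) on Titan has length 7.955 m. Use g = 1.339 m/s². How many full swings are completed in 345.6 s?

T = 2π√(L/g) = 2π√(7.955/1.339) = 15.315 s.
Number of complete oscillations = ⌊345.6/15.315⌋ = ⌊22.566⌋ = 22.

22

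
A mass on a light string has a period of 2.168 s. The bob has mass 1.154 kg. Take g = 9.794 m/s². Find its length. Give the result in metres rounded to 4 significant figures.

From T = 2π√(L/g), L = gT²/(4π²) = 9.794 × 2.1680²/(4π²) = 1.166 m.

1.166 m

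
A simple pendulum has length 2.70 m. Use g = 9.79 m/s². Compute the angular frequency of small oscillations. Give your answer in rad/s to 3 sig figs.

ω = √(g/L) = √(9.79/2.70) = 1.90 rad/s.

1.90 rad/s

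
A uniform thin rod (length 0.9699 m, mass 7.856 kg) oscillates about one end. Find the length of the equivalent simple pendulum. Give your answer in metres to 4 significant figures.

0.6466 m

The equivalent simple-pendulum length is L_eq = I/(md), where I is about the pivot and d = 0.48495 m.
I_cm = (1/12)mL² = 0.61585 kg·m², so I = I_cm + md² = 0.61585 + 1.8475 = 2.4634 kg·m².
L_eq = 2.4634/(7.856 × 0.48495) = 0.6466 m.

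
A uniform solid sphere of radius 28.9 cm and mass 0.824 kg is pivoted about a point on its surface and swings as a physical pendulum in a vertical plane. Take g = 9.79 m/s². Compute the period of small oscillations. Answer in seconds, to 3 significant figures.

I_cm = (2/5)mr² = 0.02753 kg·m². The pivot is at distance d = 0.289 m from the centre of mass.
By the parallel-axis theorem, I = I_cm + md² = 0.02753 + 0.06882 = 0.09635 kg·m².
T = 2π√(I/(mgd)) = 2π√(0.09635/(0.824 × 9.79 × 0.289)) = 1.28 s.

1.28 s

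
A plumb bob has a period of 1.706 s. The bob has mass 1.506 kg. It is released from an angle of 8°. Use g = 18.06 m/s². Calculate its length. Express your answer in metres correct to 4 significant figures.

1.331 m

From T = 2π√(L/g), L = gT²/(4π²) = 18.06 × 1.7060²/(4π²) = 1.331 m.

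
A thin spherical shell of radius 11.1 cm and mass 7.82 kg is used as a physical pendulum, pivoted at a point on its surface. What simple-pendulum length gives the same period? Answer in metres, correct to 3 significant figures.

0.185 m

The equivalent simple-pendulum length is L_eq = I/(md), where I is about the pivot and d = 0.1110 m.
I_cm = (2/3)mR² = 0.06423 kg·m², so I = I_cm + md² = 0.06423 + 0.09635 = 0.1606 kg·m².
L_eq = 0.1606/(7.82 × 0.1110) = 0.185 m.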